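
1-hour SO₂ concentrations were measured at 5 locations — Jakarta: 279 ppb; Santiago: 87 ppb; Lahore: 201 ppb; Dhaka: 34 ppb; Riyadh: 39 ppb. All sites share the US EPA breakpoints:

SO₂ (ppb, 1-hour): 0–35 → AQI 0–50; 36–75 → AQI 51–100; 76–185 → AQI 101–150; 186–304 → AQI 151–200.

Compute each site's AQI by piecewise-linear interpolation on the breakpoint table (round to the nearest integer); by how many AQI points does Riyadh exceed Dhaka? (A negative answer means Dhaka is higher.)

6

Jakarta: row 186–304 (AQI 151–200). (200−151)·(279−186)/(304−186) + 151 = 49·93/118 + 151 ≈ 189.62 → 190.
Santiago 87: bracket 76–185 → index 101–150; slope 49/109, offset 11.
AQI = 101 + 49/109·11 ≈ 105.94 ⇒ 106.
Lahore: 201 ∈ [186, 304] ↔ index [151, 200].
151 + (201−186)·(200−151)/(304−186) = 151 + 15·49/118 ≈ 157.23, so AQI = 157.
Dhaka: 34 ∈ [0, 35] ↔ index [0, 50].
0 + (34−0)·(50−0)/(35−0) = 0 + 34·50/35 ≈ 48.57, so AQI = 49.
Riyadh: 39 lies in 36–75, so I_lo=51, I_hi=100, C_lo=36, C_hi=75.
(100−51)/(75−36) × (39−36) + 51 = 49/39 × 3 + 51 ≈ 54.77 → 55.
AQIs: Jakarta=190, Santiago=106, Lahore=157, Dhaka=49, Riyadh=55. Riyadh (55) − Dhaka (49) = 6.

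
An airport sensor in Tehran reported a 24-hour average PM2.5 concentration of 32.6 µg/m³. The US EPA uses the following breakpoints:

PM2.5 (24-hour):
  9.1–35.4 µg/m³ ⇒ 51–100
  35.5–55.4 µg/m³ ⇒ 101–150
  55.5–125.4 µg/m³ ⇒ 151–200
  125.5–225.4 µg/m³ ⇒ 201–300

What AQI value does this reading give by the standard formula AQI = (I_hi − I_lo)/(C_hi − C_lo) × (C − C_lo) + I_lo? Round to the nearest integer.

PM2.5: 32.6 ∈ [9.1, 35.4] ↔ index [51, 100].
51 + (32.6−9.1)·(100−51)/(35.4−9.1) = 51 + 23.5·49/26.3 ≈ 94.78, so AQI = 95.

95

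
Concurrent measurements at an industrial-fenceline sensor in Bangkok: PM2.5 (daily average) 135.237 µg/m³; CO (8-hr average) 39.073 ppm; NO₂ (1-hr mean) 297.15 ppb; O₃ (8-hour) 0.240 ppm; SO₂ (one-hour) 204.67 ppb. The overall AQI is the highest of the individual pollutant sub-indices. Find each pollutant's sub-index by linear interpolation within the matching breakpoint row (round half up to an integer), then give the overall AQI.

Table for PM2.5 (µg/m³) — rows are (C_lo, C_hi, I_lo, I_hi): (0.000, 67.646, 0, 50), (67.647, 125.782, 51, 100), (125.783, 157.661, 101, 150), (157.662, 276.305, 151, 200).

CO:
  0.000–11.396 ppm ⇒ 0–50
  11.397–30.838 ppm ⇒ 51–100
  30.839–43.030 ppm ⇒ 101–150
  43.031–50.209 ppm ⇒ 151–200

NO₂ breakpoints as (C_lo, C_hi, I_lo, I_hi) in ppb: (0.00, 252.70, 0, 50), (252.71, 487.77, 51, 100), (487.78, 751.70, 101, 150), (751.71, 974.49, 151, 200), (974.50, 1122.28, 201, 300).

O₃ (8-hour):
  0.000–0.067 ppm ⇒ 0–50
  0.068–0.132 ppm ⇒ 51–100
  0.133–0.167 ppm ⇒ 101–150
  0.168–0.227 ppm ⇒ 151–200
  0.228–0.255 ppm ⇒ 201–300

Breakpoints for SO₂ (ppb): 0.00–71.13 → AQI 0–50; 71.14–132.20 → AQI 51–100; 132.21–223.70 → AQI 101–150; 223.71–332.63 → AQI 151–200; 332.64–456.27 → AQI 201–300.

PM2.5 135.237: bracket 125.783–157.661 → index 101–150; slope 49/31.878, offset 9.454.
AQI = 101 + 49/31.878·9.454 ≈ 115.53 ⇒ 116.
CO 39.073: bracket 30.839–43.030 → index 101–150; slope 49/12.191, offset 8.234.
AQI = 101 + 49/12.191·8.234 ≈ 134.10 ⇒ 134.
NO₂: 297.15 lies in 252.71–487.77, so I_lo=51, I_hi=100, C_lo=252.71, C_hi=487.77.
(100−51)/(487.77−252.71) × (297.15−252.71) + 51 = 49/235.06 × 44.44 + 51 ≈ 60.26 → 60.
O₃: 0.240 ∈ [0.228, 0.255] ↔ index [201, 300].
201 + (0.240−0.228)·(300−201)/(0.255−0.228) = 201 + 0.012·99/0.027 ≈ 245.00, so AQI = 245.
SO₂: row 132.21–223.70 (AQI 101–150). (150−101)·(204.67−132.21)/(223.70−132.21) + 101 = 49·72.46/91.49 + 101 ≈ 139.81 → 140.
Sub-indices: PM2.5→116, CO→134, NO₂→60, O₃→245, SO₂→140. Overall AQI = max = 245; dominant pollutant is O₃.
AQI 245: Very Unhealthy.

245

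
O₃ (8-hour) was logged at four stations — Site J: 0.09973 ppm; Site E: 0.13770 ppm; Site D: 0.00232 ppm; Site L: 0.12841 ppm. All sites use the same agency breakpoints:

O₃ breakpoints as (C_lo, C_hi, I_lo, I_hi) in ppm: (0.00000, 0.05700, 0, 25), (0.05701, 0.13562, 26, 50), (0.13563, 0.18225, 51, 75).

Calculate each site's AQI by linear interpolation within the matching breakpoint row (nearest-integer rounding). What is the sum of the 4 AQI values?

Site J: 0.09973 ∈ [0.05701, 0.13562] ↔ index [26, 50].
26 + (0.09973−0.05701)·(50−26)/(0.13562−0.05701) = 26 + 0.04272·24/0.07861 ≈ 39.04, so AQI = 39.
Site E: row 0.13563–0.18225 (AQI 51–75). (75−51)·(0.13770−0.13563)/(0.18225−0.13563) + 51 = 24·0.00207/0.04662 + 51 ≈ 52.07 → 52.
Site D: 0.00232 ∈ [0.00000, 0.05700] ↔ index [0, 25].
0 + (0.00232−0.00000)·(25−0)/(0.05700−0.00000) = 0 + 0.00232·25/0.05700 ≈ 1.02, so AQI = 1.
Site L 0.12841: bracket 0.05701–0.13562 → index 26–50; slope 24/0.07861, offset 0.07140.
AQI = 26 + 24/0.07861·0.07140 ≈ 47.80 ⇒ 48.
AQIs: Site J=39, Site E=52, Site D=1, Site L=48. Sum = 39 + 52 + 1 + 48 = 140.

140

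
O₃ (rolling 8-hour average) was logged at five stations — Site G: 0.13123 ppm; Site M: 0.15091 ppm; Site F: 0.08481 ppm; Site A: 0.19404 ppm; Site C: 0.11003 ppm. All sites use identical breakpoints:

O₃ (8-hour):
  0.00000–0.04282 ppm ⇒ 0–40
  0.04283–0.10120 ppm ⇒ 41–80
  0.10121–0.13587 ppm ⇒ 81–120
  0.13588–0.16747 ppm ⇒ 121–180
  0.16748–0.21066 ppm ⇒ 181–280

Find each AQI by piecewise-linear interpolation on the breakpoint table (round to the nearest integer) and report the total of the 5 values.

666

Site G 0.13123: bracket 0.10121–0.13587 → index 81–120; slope 39/0.03466, offset 0.03002.
AQI = 81 + 39/0.03466·0.03002 ≈ 114.78 ⇒ 115.
Site M: 0.15091 lies in 0.13588–0.16747, so I_lo=121, I_hi=180, C_lo=0.13588, C_hi=0.16747.
(180−121)/(0.16747−0.13588) × (0.15091−0.13588) + 121 = 59/0.03159 × 0.01503 + 121 ≈ 149.07 → 149.
Site F 0.08481: bracket 0.04283–0.10120 → index 41–80; slope 39/0.05837, offset 0.04198.
AQI = 41 + 39/0.05837·0.04198 ≈ 69.05 ⇒ 69.
Site A: 0.19404 lies in 0.16748–0.21066, so I_lo=181, I_hi=280, C_lo=0.16748, C_hi=0.21066.
(280−181)/(0.21066−0.16748) × (0.19404−0.16748) + 181 = 99/0.04318 × 0.02656 + 181 ≈ 241.89 → 242.
Site C 0.11003: bracket 0.10121–0.13587 → index 81–120; slope 39/0.03466, offset 0.00882.
AQI = 81 + 39/0.03466·0.00882 ≈ 90.92 ⇒ 91.
AQIs: Site G=115, Site M=149, Site F=69, Site A=242, Site C=91. Sum = 115 + 149 + 69 + 242 + 91 = 666.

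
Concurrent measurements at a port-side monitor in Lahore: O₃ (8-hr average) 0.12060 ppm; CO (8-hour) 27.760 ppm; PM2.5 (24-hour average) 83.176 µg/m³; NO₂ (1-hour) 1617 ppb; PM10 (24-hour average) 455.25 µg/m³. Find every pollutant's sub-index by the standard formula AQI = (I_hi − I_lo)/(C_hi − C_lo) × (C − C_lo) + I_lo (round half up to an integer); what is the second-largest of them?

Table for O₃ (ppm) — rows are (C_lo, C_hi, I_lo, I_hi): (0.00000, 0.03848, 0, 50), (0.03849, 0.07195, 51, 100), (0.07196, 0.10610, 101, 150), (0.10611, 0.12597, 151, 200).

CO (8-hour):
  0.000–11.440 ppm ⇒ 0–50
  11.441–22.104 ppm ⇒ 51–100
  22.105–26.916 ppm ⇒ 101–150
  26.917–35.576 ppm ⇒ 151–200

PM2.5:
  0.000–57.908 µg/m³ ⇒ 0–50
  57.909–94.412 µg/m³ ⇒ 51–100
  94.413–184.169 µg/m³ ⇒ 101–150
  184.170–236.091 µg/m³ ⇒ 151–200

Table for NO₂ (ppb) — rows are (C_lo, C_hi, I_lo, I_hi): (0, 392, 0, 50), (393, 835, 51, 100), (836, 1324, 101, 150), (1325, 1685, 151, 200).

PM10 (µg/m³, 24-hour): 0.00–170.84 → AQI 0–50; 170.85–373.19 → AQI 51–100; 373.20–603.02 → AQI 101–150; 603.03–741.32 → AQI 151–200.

O₃: 0.12060 lies in 0.10611–0.12597, so I_lo=151, I_hi=200, C_lo=0.10611, C_hi=0.12597.
(200−151)/(0.12597−0.10611) × (0.12060−0.10611) + 151 = 49/0.01986 × 0.01449 + 151 ≈ 186.75 → 187.
CO 27.760: bracket 26.917–35.576 → index 151–200; slope 49/8.659, offset 0.843.
AQI = 151 + 49/8.659·0.843 ≈ 155.77 ⇒ 156.
PM2.5: 83.176 lies in 57.909–94.412, so I_lo=51, I_hi=100, C_lo=57.909, C_hi=94.412.
(100−51)/(94.412−57.909) × (83.176−57.909) + 51 = 49/36.503 × 25.267 + 51 ≈ 84.92 → 85.
NO₂: 1617 lies in 1325–1685, so I_lo=151, I_hi=200, C_lo=1325, C_hi=1685.
(200−151)/(1685−1325) × (1617−1325) + 151 = 49/360 × 292 + 151 ≈ 190.74 → 191.
PM10: row 373.20–603.02 (AQI 101–150). (150−101)·(455.25−373.20)/(603.02−373.20) + 101 = 49·82.05/229.82 + 101 ≈ 118.49 → 118.
Sub-indices: O₃→187, CO→156, PM2.5→85, NO₂→191, PM10→118. Ranked high→low: 191, 187, 156, 118, 85. Second-highest sub-index = 187.

187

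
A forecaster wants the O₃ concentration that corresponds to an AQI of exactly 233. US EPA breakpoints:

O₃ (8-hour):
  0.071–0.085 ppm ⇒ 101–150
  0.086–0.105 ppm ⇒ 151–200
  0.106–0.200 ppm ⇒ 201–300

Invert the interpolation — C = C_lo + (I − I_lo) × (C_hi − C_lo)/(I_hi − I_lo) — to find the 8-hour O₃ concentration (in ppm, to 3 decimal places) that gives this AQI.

0.136

AQI 233 lies in the 201–300 band, which corresponds to 0.106–0.200 ppm.
C = 0.106 + (233−201)×(0.200−0.106)/(300−201) = 0.106 + 32×0.094/99 ≈ 0.13638 ppm → 0.136 ppm to 3 dp.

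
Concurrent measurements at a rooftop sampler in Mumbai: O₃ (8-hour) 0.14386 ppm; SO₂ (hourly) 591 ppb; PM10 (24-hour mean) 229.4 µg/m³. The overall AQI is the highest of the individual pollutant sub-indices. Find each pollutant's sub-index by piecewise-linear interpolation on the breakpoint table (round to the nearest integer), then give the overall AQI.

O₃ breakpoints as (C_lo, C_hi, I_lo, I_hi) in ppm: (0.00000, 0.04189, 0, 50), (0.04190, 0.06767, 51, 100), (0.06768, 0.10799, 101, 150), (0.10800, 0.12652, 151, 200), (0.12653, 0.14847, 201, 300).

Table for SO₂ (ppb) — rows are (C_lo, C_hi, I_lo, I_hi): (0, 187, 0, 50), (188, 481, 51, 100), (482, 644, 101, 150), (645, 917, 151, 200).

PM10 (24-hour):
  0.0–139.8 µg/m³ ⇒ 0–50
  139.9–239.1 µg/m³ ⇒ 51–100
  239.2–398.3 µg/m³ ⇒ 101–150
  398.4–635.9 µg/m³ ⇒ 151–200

O₃: 0.14386 lies in 0.12653–0.14847, so I_lo=201, I_hi=300, C_lo=0.12653, C_hi=0.14847.
(300−201)/(0.14847−0.12653) × (0.14386−0.12653) + 201 = 99/0.02194 × 0.01733 + 201 ≈ 279.20 → 279.
SO₂: 591 lies in 482–644, so I_lo=101, I_hi=150, C_lo=482, C_hi=644.
(150−101)/(644−482) × (591−482) + 101 = 49/162 × 109 + 101 ≈ 133.97 → 134.
PM10 229.4: bracket 139.9–239.1 → index 51–100; slope 49/99.2, offset 89.5.
AQI = 51 + 49/99.2·89.5 ≈ 95.21 ⇒ 95.
Sub-indices: O₃→279, SO₂→134, PM10→95. Overall AQI = max = 279; dominant pollutant is O₃.
AQI 279: Very Unhealthy.

279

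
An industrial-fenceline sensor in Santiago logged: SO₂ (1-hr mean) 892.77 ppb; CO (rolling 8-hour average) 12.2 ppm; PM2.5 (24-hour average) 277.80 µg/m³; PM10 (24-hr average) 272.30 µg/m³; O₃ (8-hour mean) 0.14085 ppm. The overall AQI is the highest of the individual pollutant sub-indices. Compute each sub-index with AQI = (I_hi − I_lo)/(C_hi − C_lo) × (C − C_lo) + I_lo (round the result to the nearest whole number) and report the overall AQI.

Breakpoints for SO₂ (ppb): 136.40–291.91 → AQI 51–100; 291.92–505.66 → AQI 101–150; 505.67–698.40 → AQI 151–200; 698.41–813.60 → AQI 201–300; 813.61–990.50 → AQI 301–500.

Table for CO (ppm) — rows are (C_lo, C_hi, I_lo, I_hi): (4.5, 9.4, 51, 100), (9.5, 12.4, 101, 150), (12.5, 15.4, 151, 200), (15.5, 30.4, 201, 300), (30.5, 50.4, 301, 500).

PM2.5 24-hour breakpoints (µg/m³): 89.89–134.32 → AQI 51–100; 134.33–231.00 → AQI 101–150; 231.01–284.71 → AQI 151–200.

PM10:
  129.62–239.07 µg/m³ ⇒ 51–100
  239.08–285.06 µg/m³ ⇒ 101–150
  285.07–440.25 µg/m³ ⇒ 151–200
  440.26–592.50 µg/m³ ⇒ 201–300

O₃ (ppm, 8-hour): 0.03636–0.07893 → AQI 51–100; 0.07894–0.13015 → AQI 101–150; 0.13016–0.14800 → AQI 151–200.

SO₂: row 813.61–990.50 (AQI 301–500). (500−301)·(892.77−813.61)/(990.50−813.61) + 301 = 199·79.16/176.89 + 301 ≈ 390.05 → 390.
CO 12.2: bracket 9.5–12.4 → index 101–150; slope 49/2.9, offset 2.7.
AQI = 101 + 49/2.9·2.7 ≈ 146.62 ⇒ 147.
PM2.5: row 231.01–284.71 (AQI 151–200). (200−151)·(277.80−231.01)/(284.71−231.01) + 151 = 49·46.79/53.70 + 151 ≈ 193.69 → 194.
PM10: 272.30 ∈ [239.08, 285.06] ↔ index [101, 150].
101 + (272.30−239.08)·(150−101)/(285.06−239.08) = 101 + 33.22·49/45.98 ≈ 136.40, so AQI = 136.
O₃ 0.14085: bracket 0.13016–0.14800 → index 151–200; slope 49/0.01784, offset 0.01069.
AQI = 151 + 49/0.01784·0.01069 ≈ 180.36 ⇒ 180.
Sub-indices: SO₂→390, CO→147, PM2.5→194, PM10→136, O₃→180. Overall AQI = max = 390; dominant pollutant is SO₂.

390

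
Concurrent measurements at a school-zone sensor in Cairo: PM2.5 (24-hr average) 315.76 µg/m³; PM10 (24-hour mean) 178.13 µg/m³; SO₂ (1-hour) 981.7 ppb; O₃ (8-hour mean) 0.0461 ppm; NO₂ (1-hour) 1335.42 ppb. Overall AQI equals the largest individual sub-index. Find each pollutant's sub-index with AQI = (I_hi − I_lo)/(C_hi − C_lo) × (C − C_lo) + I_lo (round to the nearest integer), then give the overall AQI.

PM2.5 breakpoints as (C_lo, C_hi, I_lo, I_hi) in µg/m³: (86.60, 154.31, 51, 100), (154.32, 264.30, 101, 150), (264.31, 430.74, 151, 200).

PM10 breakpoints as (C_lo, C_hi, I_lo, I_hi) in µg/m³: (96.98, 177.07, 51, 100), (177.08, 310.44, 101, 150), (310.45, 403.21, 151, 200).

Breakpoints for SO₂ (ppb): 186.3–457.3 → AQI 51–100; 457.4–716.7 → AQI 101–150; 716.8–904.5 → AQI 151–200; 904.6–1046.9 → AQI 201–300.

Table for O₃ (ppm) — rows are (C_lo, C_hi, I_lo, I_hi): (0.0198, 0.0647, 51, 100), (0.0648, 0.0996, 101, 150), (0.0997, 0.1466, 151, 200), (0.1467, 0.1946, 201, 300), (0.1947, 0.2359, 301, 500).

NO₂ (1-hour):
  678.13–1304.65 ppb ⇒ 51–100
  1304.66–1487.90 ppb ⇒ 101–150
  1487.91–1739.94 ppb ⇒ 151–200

PM2.5: 315.76 ∈ [264.31, 430.74] ↔ index [151, 200].
151 + (315.76−264.31)·(200−151)/(430.74−264.31) = 151 + 51.45·49/166.43 ≈ 166.15, so AQI = 166.
PM10: 178.13 lies in 177.08–310.44, so I_lo=101, I_hi=150, C_lo=177.08, C_hi=310.44.
(150−101)/(310.44−177.08) × (178.13−177.08) + 101 = 49/133.36 × 1.05 + 101 ≈ 101.39 → 101.
SO₂: 981.7 ∈ [904.6, 1046.9] ↔ index [201, 300].
201 + (981.7−904.6)·(300−201)/(1046.9−904.6) = 201 + 77.1·99/142.3 ≈ 254.64, so AQI = 255.
O₃ 0.0461: bracket 0.0198–0.0647 → index 51–100; slope 49/0.0449, offset 0.0263.
AQI = 51 + 49/0.0449·0.0263 ≈ 79.70 ⇒ 80.
NO₂: 1335.42 lies in 1304.66–1487.90, so I_lo=101, I_hi=150, C_lo=1304.66, C_hi=1487.90.
(150−101)/(1487.90−1304.66) × (1335.42−1304.66) + 101 = 49/183.24 × 30.76 + 101 ≈ 109.23 → 109.
Sub-indices: PM2.5→166, PM10→101, SO₂→255, O₃→80, NO₂→109. Overall AQI = max = 255; dominant pollutant is SO₂.
AQI 255: Very Unhealthy.

255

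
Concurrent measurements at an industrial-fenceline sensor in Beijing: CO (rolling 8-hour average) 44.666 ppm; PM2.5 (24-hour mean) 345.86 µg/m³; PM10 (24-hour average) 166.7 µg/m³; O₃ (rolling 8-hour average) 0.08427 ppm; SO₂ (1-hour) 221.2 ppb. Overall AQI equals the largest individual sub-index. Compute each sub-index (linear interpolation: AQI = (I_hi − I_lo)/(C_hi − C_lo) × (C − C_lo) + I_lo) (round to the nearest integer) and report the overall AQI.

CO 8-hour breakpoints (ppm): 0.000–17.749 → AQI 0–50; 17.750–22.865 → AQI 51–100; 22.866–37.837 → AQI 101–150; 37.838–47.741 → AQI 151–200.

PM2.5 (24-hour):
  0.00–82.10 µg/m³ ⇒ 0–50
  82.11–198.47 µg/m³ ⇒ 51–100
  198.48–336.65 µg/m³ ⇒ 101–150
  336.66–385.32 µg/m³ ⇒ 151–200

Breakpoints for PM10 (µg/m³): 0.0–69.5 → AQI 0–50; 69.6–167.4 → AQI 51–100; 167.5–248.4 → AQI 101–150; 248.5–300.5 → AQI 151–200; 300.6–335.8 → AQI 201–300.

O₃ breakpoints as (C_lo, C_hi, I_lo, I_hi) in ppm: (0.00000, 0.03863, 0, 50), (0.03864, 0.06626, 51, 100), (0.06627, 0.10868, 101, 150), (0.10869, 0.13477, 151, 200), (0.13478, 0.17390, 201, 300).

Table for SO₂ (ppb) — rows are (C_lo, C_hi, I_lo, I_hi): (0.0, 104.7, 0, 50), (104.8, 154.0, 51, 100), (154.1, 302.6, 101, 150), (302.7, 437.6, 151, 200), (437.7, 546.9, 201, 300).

185

CO: 44.666 lies in 37.838–47.741, so I_lo=151, I_hi=200, C_lo=37.838, C_hi=47.741.
(200−151)/(47.741−37.838) × (44.666−37.838) + 151 = 49/9.903 × 6.828 + 151 ≈ 184.78 → 185.
PM2.5: row 336.66–385.32 (AQI 151–200). (200−151)·(345.86−336.66)/(385.32−336.66) + 151 = 49·9.20/48.66 + 151 ≈ 160.26 → 160.
PM10: 166.7 lies in 69.6–167.4, so I_lo=51, I_hi=100, C_lo=69.6, C_hi=167.4.
(100−51)/(167.4−69.6) × (166.7−69.6) + 51 = 49/97.8 × 97.1 + 51 ≈ 99.65 → 100.
O₃: 0.08427 ∈ [0.06627, 0.10868] ↔ index [101, 150].
101 + (0.08427−0.06627)·(150−101)/(0.10868−0.06627) = 101 + 0.01800·49/0.04241 ≈ 121.80, so AQI = 122.
SO₂: row 154.1–302.6 (AQI 101–150). (150−101)·(221.2−154.1)/(302.6−154.1) + 101 = 49·67.1/148.5 + 101 ≈ 123.14 → 123.
Sub-indices: CO→185, PM2.5→160, PM10→100, O₃→122, SO₂→123. Overall AQI = max = 185; dominant pollutant is CO.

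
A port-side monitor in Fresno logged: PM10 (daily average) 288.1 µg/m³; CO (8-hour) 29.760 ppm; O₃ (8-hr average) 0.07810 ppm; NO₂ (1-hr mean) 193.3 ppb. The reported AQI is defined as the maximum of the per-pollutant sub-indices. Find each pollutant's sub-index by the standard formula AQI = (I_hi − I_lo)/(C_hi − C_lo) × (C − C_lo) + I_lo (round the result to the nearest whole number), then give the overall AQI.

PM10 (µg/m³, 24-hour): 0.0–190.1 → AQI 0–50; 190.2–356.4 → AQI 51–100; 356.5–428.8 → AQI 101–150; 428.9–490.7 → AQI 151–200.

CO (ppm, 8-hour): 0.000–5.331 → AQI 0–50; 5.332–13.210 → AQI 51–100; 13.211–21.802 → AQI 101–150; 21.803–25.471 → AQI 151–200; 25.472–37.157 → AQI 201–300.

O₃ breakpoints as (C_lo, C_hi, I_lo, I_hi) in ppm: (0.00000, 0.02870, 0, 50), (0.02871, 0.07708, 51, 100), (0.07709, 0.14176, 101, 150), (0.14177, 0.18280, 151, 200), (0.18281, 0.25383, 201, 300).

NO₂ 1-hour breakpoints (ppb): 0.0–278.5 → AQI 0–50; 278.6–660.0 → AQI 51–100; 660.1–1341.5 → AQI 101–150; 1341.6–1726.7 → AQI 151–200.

PM10: row 190.2–356.4 (AQI 51–100). (100−51)·(288.1−190.2)/(356.4−190.2) + 51 = 49·97.9/166.2 + 51 ≈ 79.86 → 80.
CO: row 25.472–37.157 (AQI 201–300). (300−201)·(29.760−25.472)/(37.157−25.472) + 201 = 99·4.288/11.685 + 201 ≈ 237.33 → 237.
O₃: row 0.07709–0.14176 (AQI 101–150). (150−101)·(0.07810−0.07709)/(0.14176−0.07709) + 101 = 49·0.00101/0.06467 + 101 ≈ 101.77 → 102.
NO₂ 193.3: bracket 0.0–278.5 → index 0–50; slope 50/278.5, offset 193.3.
AQI = 0 + 50/278.5·193.3 ≈ 34.70 ⇒ 35.
Sub-indices: PM10→80, CO→237, O₃→102, NO₂→35. Overall AQI = max = 237; dominant pollutant is CO.

237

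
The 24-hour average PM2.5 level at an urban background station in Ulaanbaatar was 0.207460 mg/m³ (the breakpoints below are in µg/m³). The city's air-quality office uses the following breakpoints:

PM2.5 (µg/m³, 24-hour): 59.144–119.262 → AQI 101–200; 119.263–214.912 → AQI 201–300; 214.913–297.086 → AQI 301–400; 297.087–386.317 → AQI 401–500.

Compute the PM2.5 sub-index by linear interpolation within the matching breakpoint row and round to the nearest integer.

Convert: 0.207460 mg/m³ = 207.460 µg/m³.
PM2.5: 207.460 ∈ [119.263, 214.912] ↔ index [201, 300].
201 + (207.460−119.263)·(300−201)/(214.912−119.263) = 201 + 88.197·99/95.649 ≈ 292.29, so AQI = 292.

292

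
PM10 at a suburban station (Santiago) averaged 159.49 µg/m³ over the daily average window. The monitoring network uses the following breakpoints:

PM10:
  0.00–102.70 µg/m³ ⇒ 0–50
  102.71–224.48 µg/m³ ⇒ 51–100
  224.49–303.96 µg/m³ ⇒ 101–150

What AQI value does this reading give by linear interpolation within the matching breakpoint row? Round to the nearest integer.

PM10: row 102.71–224.48 (AQI 51–100). (100−51)·(159.49−102.71)/(224.48−102.71) + 51 = 49·56.78/121.77 + 51 ≈ 73.85 → 74.

74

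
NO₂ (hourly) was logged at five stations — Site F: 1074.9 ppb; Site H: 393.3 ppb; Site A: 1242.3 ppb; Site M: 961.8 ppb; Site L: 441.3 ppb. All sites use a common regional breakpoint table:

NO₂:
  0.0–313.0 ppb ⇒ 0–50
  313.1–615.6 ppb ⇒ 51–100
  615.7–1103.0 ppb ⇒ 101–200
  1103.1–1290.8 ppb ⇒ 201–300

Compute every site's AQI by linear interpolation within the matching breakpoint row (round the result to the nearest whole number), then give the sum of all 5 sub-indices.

Site F: 1074.9 lies in 615.7–1103.0, so I_lo=101, I_hi=200, C_lo=615.7, C_hi=1103.0.
(200−101)/(1103.0−615.7) × (1074.9−615.7) + 101 = 99/487.3 × 459.2 + 101 ≈ 194.29 → 194.
Site H: 393.3 ∈ [313.1, 615.6] ↔ index [51, 100].
51 + (393.3−313.1)·(100−51)/(615.6−313.1) = 51 + 80.2·49/302.5 ≈ 63.99, so AQI = 64.
Site A: row 1103.1–1290.8 (AQI 201–300). (300−201)·(1242.3−1103.1)/(1290.8−1103.1) + 201 = 99·139.2/187.7 + 201 ≈ 274.42 → 274.
Site M: row 615.7–1103.0 (AQI 101–200). (200−101)·(961.8−615.7)/(1103.0−615.7) + 101 = 99·346.1/487.3 + 101 ≈ 171.31 → 171.
Site L: 441.3 ∈ [313.1, 615.6] ↔ index [51, 100].
51 + (441.3−313.1)·(100−51)/(615.6−313.1) = 51 + 128.2·49/302.5 ≈ 71.77, so AQI = 72.
AQIs: Site F=194, Site H=64, Site A=274, Site M=171, Site L=72. Sum = 194 + 64 + 274 + 171 + 72 = 775.

775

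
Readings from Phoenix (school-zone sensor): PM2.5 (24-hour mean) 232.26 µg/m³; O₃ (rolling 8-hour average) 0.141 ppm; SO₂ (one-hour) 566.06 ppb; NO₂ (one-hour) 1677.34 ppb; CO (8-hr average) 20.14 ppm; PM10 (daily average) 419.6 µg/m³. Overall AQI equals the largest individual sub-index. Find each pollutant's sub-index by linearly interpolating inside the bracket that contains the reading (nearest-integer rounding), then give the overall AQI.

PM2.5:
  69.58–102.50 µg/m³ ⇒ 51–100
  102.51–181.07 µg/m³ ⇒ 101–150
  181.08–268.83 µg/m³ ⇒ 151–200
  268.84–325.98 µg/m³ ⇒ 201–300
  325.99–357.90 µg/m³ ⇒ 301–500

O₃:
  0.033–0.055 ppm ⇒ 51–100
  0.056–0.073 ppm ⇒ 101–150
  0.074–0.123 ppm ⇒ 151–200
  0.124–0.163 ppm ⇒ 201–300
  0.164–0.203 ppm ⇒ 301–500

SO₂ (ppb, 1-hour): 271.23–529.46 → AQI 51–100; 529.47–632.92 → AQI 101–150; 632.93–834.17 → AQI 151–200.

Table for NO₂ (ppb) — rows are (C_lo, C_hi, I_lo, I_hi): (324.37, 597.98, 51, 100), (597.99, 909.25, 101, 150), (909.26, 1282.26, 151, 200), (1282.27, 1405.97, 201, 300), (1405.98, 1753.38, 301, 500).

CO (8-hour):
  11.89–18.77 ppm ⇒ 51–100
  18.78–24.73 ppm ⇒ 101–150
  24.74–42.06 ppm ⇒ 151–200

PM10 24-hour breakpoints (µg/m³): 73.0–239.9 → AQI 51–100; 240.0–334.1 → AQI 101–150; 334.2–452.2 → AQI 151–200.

PM2.5: 232.26 ∈ [181.08, 268.83] ↔ index [151, 200].
151 + (232.26−181.08)·(200−151)/(268.83−181.08) = 151 + 51.18·49/87.75 ≈ 179.58, so AQI = 180.
O₃: 0.141 ∈ [0.124, 0.163] ↔ index [201, 300].
201 + (0.141−0.124)·(300−201)/(0.163−0.124) = 201 + 0.017·99/0.039 ≈ 244.15, so AQI = 244.
SO₂: 566.06 ∈ [529.47, 632.92] ↔ index [101, 150].
101 + (566.06−529.47)·(150−101)/(632.92−529.47) = 101 + 36.59·49/103.45 ≈ 118.33, so AQI = 118.
NO₂: 1677.34 ∈ [1405.98, 1753.38] ↔ index [301, 500].
301 + (1677.34−1405.98)·(500−301)/(1753.38−1405.98) = 301 + 271.36·199/347.40 ≈ 456.44, so AQI = 456.
CO 20.14: bracket 18.78–24.73 → index 101–150; slope 49/5.95, offset 1.36.
AQI = 101 + 49/5.95·1.36 ≈ 112.20 ⇒ 112.
PM10 419.6: bracket 334.2–452.2 → index 151–200; slope 49/118.0, offset 85.4.
AQI = 151 + 49/118.0·85.4 ≈ 186.46 ⇒ 186.
Sub-indices: PM2.5→180, O₃→244, SO₂→118, NO₂→456, CO→112, PM10→186. Overall AQI = max = 456; dominant pollutant is NO₂.

456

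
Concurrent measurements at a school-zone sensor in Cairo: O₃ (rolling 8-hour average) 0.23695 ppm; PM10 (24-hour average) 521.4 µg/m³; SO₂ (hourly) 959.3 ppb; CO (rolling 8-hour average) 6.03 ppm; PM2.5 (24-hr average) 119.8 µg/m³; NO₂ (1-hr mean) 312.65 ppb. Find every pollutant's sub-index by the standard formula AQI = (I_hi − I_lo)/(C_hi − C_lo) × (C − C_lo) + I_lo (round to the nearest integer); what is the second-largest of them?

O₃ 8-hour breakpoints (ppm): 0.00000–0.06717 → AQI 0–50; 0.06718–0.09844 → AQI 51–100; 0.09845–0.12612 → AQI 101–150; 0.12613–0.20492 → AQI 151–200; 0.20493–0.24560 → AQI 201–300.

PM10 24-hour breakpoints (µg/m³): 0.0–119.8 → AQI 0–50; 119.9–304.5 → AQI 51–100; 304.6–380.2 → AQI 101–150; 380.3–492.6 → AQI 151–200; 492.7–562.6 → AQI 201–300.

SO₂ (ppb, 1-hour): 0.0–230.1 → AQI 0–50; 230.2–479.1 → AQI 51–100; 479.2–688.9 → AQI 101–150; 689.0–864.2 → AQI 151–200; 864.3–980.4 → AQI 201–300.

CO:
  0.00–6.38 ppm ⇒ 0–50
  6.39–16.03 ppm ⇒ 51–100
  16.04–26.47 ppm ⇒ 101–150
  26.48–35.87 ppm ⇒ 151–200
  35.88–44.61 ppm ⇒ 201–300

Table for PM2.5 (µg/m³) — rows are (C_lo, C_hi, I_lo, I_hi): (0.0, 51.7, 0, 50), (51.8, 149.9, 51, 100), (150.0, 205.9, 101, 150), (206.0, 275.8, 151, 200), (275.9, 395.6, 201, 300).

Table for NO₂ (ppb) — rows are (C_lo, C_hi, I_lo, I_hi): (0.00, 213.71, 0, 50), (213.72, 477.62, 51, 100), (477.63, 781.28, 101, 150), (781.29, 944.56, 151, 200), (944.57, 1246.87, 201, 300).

O₃: 0.23695 ∈ [0.20493, 0.24560] ↔ index [201, 300].
201 + (0.23695−0.20493)·(300−201)/(0.24560−0.20493) = 201 + 0.03202·99/0.04067 ≈ 278.94, so AQI = 279.
PM10: 521.4 ∈ [492.7, 562.6] ↔ index [201, 300].
201 + (521.4−492.7)·(300−201)/(562.6−492.7) = 201 + 28.7·99/69.9 ≈ 241.65, so AQI = 242.
SO₂: row 864.3–980.4 (AQI 201–300). (300−201)·(959.3−864.3)/(980.4−864.3) + 201 = 99·95.0/116.1 + 201 ≈ 282.01 → 282.
CO: 6.03 lies in 0.00–6.38, so I_lo=0, I_hi=50, C_lo=0.00, C_hi=6.38.
(50−0)/(6.38−0.00) × (6.03−0.00) + 0 = 50/6.38 × 6.03 + 0 ≈ 47.26 → 47.
PM2.5 119.8: bracket 51.8–149.9 → index 51–100; slope 49/98.1, offset 68.0.
AQI = 51 + 49/98.1·68.0 ≈ 84.97 ⇒ 85.
NO₂: 312.65 lies in 213.72–477.62, so I_lo=51, I_hi=100, C_lo=213.72, C_hi=477.62.
(100−51)/(477.62−213.72) × (312.65−213.72) + 51 = 49/263.90 × 98.93 + 51 ≈ 69.37 → 69.
Sub-indices: O₃→279, PM10→242, SO₂→282, CO→47, PM2.5→85, NO₂→69. Ranked high→low: 282, 279, 242, 85, 69, 47. Second-highest sub-index = 279.

279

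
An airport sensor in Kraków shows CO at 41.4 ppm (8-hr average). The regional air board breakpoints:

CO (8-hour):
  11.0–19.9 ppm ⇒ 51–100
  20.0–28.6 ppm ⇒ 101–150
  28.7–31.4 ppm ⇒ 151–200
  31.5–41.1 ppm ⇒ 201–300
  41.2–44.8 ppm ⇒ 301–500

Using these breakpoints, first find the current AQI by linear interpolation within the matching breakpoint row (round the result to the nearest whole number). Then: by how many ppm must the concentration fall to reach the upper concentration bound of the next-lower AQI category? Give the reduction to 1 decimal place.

CO: row 41.2–44.8 (AQI 301–500). (500−301)·(41.4−41.2)/(44.8−41.2) + 301 = 199·0.2/3.6 + 301 ≈ 312.06 → 312.
Current AQI 312 is in the Hazardous range (301–500). The next-lower category tops out at AQI 300, whose upper concentration bound is 41.1 ppm.
Reduction needed = 41.4 − 41.1 = 0.3 ppm.

0.3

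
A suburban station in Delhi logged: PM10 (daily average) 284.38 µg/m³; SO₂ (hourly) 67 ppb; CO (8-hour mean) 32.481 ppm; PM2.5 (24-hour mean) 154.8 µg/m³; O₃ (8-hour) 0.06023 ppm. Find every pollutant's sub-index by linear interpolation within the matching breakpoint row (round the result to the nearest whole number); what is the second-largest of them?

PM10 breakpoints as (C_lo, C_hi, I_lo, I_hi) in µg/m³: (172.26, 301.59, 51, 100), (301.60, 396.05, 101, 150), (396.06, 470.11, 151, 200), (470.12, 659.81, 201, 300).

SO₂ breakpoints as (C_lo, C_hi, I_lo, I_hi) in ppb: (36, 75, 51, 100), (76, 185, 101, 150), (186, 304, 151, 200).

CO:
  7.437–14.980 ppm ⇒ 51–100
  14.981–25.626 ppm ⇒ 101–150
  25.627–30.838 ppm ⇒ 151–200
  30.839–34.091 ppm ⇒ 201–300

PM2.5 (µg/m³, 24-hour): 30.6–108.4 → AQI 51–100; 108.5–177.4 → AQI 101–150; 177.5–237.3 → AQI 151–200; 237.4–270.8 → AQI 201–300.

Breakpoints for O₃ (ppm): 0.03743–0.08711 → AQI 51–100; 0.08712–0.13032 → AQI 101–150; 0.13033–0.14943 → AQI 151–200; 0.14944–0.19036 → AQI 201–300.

134

PM10 284.38: bracket 172.26–301.59 → index 51–100; slope 49/129.33, offset 112.12.
AQI = 51 + 49/129.33·112.12 ≈ 93.48 ⇒ 93.
SO₂: 67 lies in 36–75, so I_lo=51, I_hi=100, C_lo=36, C_hi=75.
(100−51)/(75−36) × (67−36) + 51 = 49/39 × 31 + 51 ≈ 89.95 → 90.
CO 32.481: bracket 30.839–34.091 → index 201–300; slope 99/3.252, offset 1.642.
AQI = 201 + 99/3.252·1.642 ≈ 250.99 ⇒ 251.
PM2.5: 154.8 ∈ [108.5, 177.4] ↔ index [101, 150].
101 + (154.8−108.5)·(150−101)/(177.4−108.5) = 101 + 46.3·49/68.9 ≈ 133.93, so AQI = 134.
O₃: 0.06023 ∈ [0.03743, 0.08711] ↔ index [51, 100].
51 + (0.06023−0.03743)·(100−51)/(0.08711−0.03743) = 51 + 0.02280·49/0.04968 ≈ 73.49, so AQI = 73.
Sub-indices: PM10→93, SO₂→90, CO→251, PM2.5→134, O₃→73. Ranked high→low: 251, 134, 93, 90, 73. Second-highest sub-index = 134.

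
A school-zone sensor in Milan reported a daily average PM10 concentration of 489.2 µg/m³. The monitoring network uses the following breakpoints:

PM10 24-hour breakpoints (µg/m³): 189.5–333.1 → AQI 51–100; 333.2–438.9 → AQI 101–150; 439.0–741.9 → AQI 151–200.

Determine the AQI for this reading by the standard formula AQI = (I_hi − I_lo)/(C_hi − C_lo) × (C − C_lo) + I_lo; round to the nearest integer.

PM10: 489.2 lies in 439.0–741.9, so I_lo=151, I_hi=200, C_lo=439.0, C_hi=741.9.
(200−151)/(741.9−439.0) × (489.2−439.0) + 151 = 49/302.9 × 50.2 + 151 ≈ 159.12 → 159.

159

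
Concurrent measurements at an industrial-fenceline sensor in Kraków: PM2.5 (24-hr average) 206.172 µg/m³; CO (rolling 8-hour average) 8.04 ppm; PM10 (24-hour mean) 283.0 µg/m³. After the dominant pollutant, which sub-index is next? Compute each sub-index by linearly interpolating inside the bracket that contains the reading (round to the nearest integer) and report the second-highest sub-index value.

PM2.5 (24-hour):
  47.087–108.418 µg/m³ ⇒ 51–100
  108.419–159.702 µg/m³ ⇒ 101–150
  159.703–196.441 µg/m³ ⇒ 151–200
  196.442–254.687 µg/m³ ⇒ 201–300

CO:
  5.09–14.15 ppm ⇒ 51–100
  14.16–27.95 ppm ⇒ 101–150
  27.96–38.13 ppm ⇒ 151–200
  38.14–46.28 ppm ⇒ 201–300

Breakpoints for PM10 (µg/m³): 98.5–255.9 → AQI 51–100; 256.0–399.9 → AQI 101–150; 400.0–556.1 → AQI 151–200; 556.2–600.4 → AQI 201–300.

110

PM2.5: 206.172 ∈ [196.442, 254.687] ↔ index [201, 300].
201 + (206.172−196.442)·(300−201)/(254.687−196.442) = 201 + 9.730·99/58.245 ≈ 217.54, so AQI = 218.
CO: 8.04 ∈ [5.09, 14.15] ↔ index [51, 100].
51 + (8.04−5.09)·(100−51)/(14.15−5.09) = 51 + 2.95·49/9.06 ≈ 66.95, so AQI = 67.
PM10: 283.0 ∈ [256.0, 399.9] ↔ index [101, 150].
101 + (283.0−256.0)·(150−101)/(399.9−256.0) = 101 + 27.0·49/143.9 ≈ 110.19, so AQI = 110.
Sub-indices: PM2.5→218, CO→67, PM10→110. Ranked high→low: 218, 110, 67. Second-highest sub-index = 110.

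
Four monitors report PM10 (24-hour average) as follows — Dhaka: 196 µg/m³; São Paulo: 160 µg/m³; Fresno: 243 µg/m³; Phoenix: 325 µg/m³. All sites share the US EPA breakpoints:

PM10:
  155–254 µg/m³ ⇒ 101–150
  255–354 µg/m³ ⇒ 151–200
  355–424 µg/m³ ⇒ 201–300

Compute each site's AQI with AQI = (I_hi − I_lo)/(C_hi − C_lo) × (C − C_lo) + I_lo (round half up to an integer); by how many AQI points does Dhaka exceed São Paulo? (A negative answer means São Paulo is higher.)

Dhaka: row 155–254 (AQI 101–150). (150−101)·(196−155)/(254−155) + 101 = 49·41/99 + 101 ≈ 121.29 → 121.
São Paulo 160: bracket 155–254 → index 101–150; slope 49/99, offset 5.
AQI = 101 + 49/99·5 ≈ 103.47 ⇒ 103.
Fresno: 243 ∈ [155, 254] ↔ index [101, 150].
101 + (243−155)·(150−101)/(254−155) = 101 + 88·49/99 ≈ 144.56, so AQI = 145.
Phoenix: row 255–354 (AQI 151–200). (200−151)·(325−255)/(354−255) + 151 = 49·70/99 + 151 ≈ 185.65 → 186.
AQIs: Dhaka=121, São Paulo=103, Fresno=145, Phoenix=186. Dhaka (121) − São Paulo (103) = 18.

18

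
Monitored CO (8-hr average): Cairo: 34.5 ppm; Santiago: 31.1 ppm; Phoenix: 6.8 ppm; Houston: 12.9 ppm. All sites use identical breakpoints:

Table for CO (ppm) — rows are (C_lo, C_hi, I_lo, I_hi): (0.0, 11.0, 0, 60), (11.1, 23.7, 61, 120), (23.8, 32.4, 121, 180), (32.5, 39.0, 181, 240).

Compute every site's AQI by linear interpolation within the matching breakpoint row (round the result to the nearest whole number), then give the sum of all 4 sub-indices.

476

Cairo: 34.5 lies in 32.5–39.0, so I_lo=181, I_hi=240, C_lo=32.5, C_hi=39.0.
(240−181)/(39.0−32.5) × (34.5−32.5) + 181 = 59/6.5 × 2.0 + 181 ≈ 199.15 → 199.
Santiago: 31.1 lies in 23.8–32.4, so I_lo=121, I_hi=180, C_lo=23.8, C_hi=32.4.
(180−121)/(32.4−23.8) × (31.1−23.8) + 121 = 59/8.6 × 7.3 + 121 ≈ 171.08 → 171.
Phoenix 6.8: bracket 0.0–11.0 → index 0–60; slope 60/11.0, offset 6.8.
AQI = 0 + 60/11.0·6.8 ≈ 37.09 ⇒ 37.
Houston: 12.9 lies in 11.1–23.7, so I_lo=61, I_hi=120, C_lo=11.1, C_hi=23.7.
(120−61)/(23.7−11.1) × (12.9−11.1) + 61 = 59/12.6 × 1.8 + 61 ≈ 69.43 → 69.
AQIs: Cairo=199, Santiago=171, Phoenix=37, Houston=69. Sum = 199 + 171 + 37 + 69 = 476.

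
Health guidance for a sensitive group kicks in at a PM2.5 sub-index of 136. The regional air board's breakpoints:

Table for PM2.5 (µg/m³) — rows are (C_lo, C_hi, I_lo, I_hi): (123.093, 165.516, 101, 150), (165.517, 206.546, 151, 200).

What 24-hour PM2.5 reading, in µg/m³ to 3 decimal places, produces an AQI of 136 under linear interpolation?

AQI 136 lies in the 101–150 band, which corresponds to 123.093–165.516 µg/m³.
C = 123.093 + (136−101)×(165.516−123.093)/(150−101) = 123.093 + 35×42.423/49 ≈ 153.39514 µg/m³ → 153.395 µg/m³ to 3 dp.

153.395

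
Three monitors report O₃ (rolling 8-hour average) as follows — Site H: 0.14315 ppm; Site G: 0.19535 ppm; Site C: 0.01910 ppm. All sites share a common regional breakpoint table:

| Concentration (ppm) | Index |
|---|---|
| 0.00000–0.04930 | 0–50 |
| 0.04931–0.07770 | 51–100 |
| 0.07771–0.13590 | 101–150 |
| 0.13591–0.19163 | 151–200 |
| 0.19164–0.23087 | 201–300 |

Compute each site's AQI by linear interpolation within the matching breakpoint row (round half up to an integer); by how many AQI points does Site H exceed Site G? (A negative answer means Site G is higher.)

Site H: 0.14315 ∈ [0.13591, 0.19163] ↔ index [151, 200].
151 + (0.14315−0.13591)·(200−151)/(0.19163−0.13591) = 151 + 0.00724·49/0.05572 ≈ 157.37, so AQI = 157.
Site G: 0.19535 ∈ [0.19164, 0.23087] ↔ index [201, 300].
201 + (0.19535−0.19164)·(300−201)/(0.23087−0.19164) = 201 + 0.00371·99/0.03923 ≈ 210.36, so AQI = 210.
Site C: 0.01910 lies in 0.00000–0.04930, so I_lo=0, I_hi=50, C_lo=0.00000, C_hi=0.04930.
(50−0)/(0.04930−0.00000) × (0.01910−0.00000) + 0 = 50/0.04930 × 0.01910 + 0 ≈ 19.37 → 19.
AQIs: Site H=157, Site G=210, Site C=19. Site H (157) − Site G (210) = -53.

-53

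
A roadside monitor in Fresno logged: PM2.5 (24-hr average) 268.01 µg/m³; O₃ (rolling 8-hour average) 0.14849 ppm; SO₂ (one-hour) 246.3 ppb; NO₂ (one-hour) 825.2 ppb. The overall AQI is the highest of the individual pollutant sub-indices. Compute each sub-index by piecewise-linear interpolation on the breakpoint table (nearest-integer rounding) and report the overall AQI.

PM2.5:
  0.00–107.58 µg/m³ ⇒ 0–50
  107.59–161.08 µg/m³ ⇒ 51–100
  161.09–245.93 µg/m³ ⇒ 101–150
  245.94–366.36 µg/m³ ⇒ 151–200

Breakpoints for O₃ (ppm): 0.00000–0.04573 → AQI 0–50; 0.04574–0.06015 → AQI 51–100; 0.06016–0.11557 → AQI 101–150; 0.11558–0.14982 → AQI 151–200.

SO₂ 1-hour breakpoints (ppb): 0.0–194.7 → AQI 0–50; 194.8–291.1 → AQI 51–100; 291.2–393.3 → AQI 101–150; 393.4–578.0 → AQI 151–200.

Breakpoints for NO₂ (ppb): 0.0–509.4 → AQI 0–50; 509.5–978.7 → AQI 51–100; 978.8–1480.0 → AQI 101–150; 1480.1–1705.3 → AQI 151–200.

198

PM2.5: 268.01 lies in 245.94–366.36, so I_lo=151, I_hi=200, C_lo=245.94, C_hi=366.36.
(200−151)/(366.36−245.94) × (268.01−245.94) + 151 = 49/120.42 × 22.07 + 151 ≈ 159.98 → 160.
O₃ 0.14849: bracket 0.11558–0.14982 → index 151–200; slope 49/0.03424, offset 0.03291.
AQI = 151 + 49/0.03424·0.03291 ≈ 198.10 ⇒ 198.
SO₂: 246.3 ∈ [194.8, 291.1] ↔ index [51, 100].
51 + (246.3−194.8)·(100−51)/(291.1−194.8) = 51 + 51.5·49/96.3 ≈ 77.20, so AQI = 77.
NO₂: 825.2 lies in 509.5–978.7, so I_lo=51, I_hi=100, C_lo=509.5, C_hi=978.7.
(100−51)/(978.7−509.5) × (825.2−509.5) + 51 = 49/469.2 × 315.7 + 51 ≈ 83.97 → 84.
Sub-indices: PM2.5→160, O₃→198, SO₂→77, NO₂→84. Overall AQI = max = 198; dominant pollutant is O₃.
AQI 198: Unhealthy.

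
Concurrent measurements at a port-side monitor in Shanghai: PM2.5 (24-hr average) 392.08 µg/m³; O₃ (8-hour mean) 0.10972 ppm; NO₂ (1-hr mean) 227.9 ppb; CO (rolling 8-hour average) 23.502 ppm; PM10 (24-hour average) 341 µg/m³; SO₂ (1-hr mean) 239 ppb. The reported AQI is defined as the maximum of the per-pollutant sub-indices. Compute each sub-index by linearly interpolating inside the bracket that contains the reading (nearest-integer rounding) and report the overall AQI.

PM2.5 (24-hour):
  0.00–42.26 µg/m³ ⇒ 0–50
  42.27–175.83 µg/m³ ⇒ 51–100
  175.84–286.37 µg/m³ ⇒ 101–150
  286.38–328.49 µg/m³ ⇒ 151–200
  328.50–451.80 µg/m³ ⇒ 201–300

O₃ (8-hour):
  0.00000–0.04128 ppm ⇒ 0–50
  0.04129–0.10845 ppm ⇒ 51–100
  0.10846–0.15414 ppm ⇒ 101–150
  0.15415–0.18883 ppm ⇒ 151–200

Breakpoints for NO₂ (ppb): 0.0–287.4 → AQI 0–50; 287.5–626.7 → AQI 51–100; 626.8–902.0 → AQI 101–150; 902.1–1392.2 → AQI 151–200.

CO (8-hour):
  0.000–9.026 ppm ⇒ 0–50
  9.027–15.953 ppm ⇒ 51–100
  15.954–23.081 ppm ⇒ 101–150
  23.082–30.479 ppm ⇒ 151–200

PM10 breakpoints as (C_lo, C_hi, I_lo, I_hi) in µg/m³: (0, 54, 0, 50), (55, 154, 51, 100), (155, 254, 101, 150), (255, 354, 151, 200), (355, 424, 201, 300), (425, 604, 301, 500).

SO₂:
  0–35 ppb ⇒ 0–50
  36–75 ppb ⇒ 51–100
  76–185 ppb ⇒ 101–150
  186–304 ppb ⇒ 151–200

252

PM2.5: 392.08 ∈ [328.50, 451.80] ↔ index [201, 300].
201 + (392.08−328.50)·(300−201)/(451.80−328.50) = 201 + 63.58·99/123.30 ≈ 252.05, so AQI = 252.
O₃: 0.10972 lies in 0.10846–0.15414, so I_lo=101, I_hi=150, C_lo=0.10846, C_hi=0.15414.
(150−101)/(0.15414−0.10846) × (0.10972−0.10846) + 101 = 49/0.04568 × 0.00126 + 101 ≈ 102.35 → 102.
NO₂ 227.9: bracket 0.0–287.4 → index 0–50; slope 50/287.4, offset 227.9.
AQI = 0 + 50/287.4·227.9 ≈ 39.65 ⇒ 40.
CO 23.502: bracket 23.082–30.479 → index 151–200; slope 49/7.397, offset 0.420.
AQI = 151 + 49/7.397·0.420 ≈ 153.78 ⇒ 154.
PM10 341: bracket 255–354 → index 151–200; slope 49/99, offset 86.
AQI = 151 + 49/99·86 ≈ 193.57 ⇒ 194.
SO₂: 239 ∈ [186, 304] ↔ index [151, 200].
151 + (239−186)·(200−151)/(304−186) = 151 + 53·49/118 ≈ 173.01, so AQI = 173.
Sub-indices: PM2.5→252, O₃→102, NO₂→40, CO→154, PM10→194, SO₂→173. Overall AQI = max = 252; dominant pollutant is PM2.5.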